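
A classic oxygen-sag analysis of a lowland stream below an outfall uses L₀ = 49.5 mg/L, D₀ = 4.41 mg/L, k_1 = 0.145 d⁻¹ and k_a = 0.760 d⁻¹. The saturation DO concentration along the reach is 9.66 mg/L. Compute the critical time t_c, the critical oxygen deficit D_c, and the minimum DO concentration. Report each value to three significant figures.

With k_a/k_1 = 5.241 and 1 − D₀(k_a−k_1)/(k_1 L₀) = 0.6221,
t_c = ln(5.241 × 0.6221) / (0.760 − 0.145) = ln(3.261) / 0.6150 = 1.182/0.6150 = 1.922 d.
D_c = (k_1/k_a) L₀ e^(−k_1 t_c) = (0.145/0.760) × 49.5 × e^(−0.145×1.922) = 0.1908 × 49.5 × 0.7568 = 7.147 mg/L.
Minimum DO = C_s − D_c = 9.66 − 7.147 = 2.513 mg/L.

t_c ≈ 1.92 d; D_c ≈ 7.15 mg/L; min DO ≈ 2.51 mg/L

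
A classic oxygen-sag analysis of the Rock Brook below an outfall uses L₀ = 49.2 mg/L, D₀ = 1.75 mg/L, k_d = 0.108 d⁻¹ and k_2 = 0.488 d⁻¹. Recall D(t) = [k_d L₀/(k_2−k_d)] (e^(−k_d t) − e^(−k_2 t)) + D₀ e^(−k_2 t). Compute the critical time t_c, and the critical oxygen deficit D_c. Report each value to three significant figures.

t_c ≈ 3.62 d; D_c ≈ 7.37 mg/L

At the critical point dD/dt = 0, so k_d L₀ e^(−k_d t) = k_2 D. Substituting D(t) from the Streeter–Phelps equation and solving for t gives
t_c = ln[(k_2/k_d)(1 − D₀(k_2−k_d)/(k_d L₀))] / (k_2−k_d).
Here k_2−k_d = 0.3800 d⁻¹ and 1 − D₀(k_2−k_d)/(k_d L₀) = 1 − 1.75×0.3800/(0.108×49.2) = 0.8748, so
t_c = ln(4.519 × 0.8748) / 0.3800 = 1.374 / 0.3800 = 3.617 d.
D_c = (k_d/k_2) L₀ e^(−k_d t_c) = (0.108/0.488) × 49.2 × e^(−0.108×3.617) = 0.2213 × 49.2 × 0.6766 = 7.367 mg/L.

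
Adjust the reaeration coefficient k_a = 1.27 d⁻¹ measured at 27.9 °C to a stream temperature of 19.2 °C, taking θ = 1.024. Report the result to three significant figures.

k_a(T₂) = k_a(T₁) · θ^(T₂−T₁) = 1.27 × 1.024^(19.2−27.9)
= 1.27 × 1.024^-8.70 = 1.27 × 0.8136 = 1.033 d⁻¹.

k_a ≈ 1.03 d⁻¹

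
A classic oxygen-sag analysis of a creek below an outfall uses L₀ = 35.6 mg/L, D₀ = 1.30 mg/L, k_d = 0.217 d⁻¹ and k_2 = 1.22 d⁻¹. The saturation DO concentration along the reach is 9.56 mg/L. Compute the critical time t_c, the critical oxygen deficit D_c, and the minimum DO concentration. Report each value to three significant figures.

t_c = [1/(k_2−k_d)] ln[(k_2/k_d)(1 − D₀(k_2−k_d)/(k_d L₀))]
= [1/(1.22−0.217)] ln[(1.22/0.217)(1 − 1.30×1.003/(0.217×35.6))]
= (1/1.003) ln[5.622 × 0.8312] = 0.9970 × ln(4.673) = 0.9970 × 1.542 = 1.537 d.
D_c = (k_d/k_2) L₀ e^(−k_d t_c) = (0.217/1.22) × 35.6 × e^(−0.217×1.537) = 0.1779 × 35.6 × 0.7164 = 4.536 mg/L.
Minimum DO = C_s − D_c = 9.56 − 4.536 = 5.024 mg/L.

t_c ≈ 1.54 d; D_c ≈ 4.54 mg/L; min DO ≈ 5.02 mg/L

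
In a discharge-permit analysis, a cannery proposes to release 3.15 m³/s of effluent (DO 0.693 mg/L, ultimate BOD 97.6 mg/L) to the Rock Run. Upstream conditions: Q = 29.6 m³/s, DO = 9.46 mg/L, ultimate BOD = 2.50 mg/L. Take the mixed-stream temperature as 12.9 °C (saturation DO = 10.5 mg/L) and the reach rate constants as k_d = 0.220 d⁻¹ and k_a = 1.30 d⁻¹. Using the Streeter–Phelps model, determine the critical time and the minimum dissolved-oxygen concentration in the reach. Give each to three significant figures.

t_c ≈ 0.183 d; minimum DO ≈ 8.61 mg/L

Mixed DO = (29.6×9.46 + 3.15×0.693)/(29.6+3.15) = 282.2/32.75 = 8.617 mg/L.
Mixed L₀ = (29.6×2.50 + 3.15×97.6)/(32.75) = 381.4/32.75 = 11.65 mg/L.
Initial deficit D₀ = C_s − DO₀ = 10.5 − 8.617 = 1.883 mg/L.
t_c = (1/1.080) ln[(1.30/0.220)(1 − 1.883×1.080/(0.220×11.65))] = 0.9259 × ln(1.219) = 0.1831 d.
D_c = (0.220/1.30) × 11.65 × e^(−0.220×0.1831) = 0.1692 × 11.65 × 0.9605 = 1.893 mg/L.
Minimum DO = 10.5 − 1.893 = 8.607 mg/L.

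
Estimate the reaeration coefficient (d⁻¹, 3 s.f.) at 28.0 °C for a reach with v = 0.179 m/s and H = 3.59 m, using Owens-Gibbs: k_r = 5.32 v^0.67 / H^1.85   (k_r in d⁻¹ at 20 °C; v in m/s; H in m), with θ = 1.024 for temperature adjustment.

k_r(20) = 5.32 × 0.179^0.67 / 3.59^1.85 = 5.32 × 0.3158 / 10.64 = 0.1579 d⁻¹.
k_r(28.0) = 0.1579 × 1.024^(28.0−20) = 0.1579 × 1.209 = 0.1909 d⁻¹.

k_r ≈ 0.191 d⁻¹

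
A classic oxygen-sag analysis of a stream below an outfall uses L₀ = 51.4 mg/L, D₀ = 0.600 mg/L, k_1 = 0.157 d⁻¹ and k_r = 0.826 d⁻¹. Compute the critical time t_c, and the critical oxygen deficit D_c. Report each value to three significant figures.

At the critical point dD/dt = 0, so k_1 L₀ e^(−k_1 t) = k_r D. Substituting D(t) from the Streeter–Phelps equation and solving for t gives
t_c = ln[(k_r/k_1)(1 − D₀(k_r−k_1)/(k_1 L₀))] / (k_r−k_1).
Here k_r−k_1 = 0.6690 d⁻¹ and 1 − D₀(k_r−k_1)/(k_1 L₀) = 1 − 0.600×0.6690/(0.157×51.4) = 0.9503, so
t_c = ln(5.261 × 0.9503) / 0.6690 = 1.609 / 0.6690 = 2.406 d.
D_c = (k_1/k_r) L₀ e^(−k_1 t_c) = (0.157/0.826) × 51.4 × e^(−0.157×2.406) = 0.1901 × 51.4 × 0.6855 = 6.697 mg/L.

t_c ≈ 2.41 d; D_c ≈ 6.70 mg/L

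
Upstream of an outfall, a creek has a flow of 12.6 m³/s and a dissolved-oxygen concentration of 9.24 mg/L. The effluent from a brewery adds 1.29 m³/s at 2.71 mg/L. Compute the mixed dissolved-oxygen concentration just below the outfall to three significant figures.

8.63 mg/L

Flow-weighted mixing: C = (Q_r C_r + Q_w C_w)/(Q_r + Q_w)
= (12.6×9.24 + 1.29×2.71)/(12.6 + 1.29) = 119.9/13.89 = 8.634 mg/L.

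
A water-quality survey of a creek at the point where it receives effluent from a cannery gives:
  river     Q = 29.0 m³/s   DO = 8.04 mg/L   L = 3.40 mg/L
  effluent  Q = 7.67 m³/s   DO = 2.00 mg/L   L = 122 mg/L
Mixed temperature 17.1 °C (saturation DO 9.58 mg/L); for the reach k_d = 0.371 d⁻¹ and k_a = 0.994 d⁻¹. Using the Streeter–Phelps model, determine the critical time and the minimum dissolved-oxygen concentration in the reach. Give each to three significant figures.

t_c ≈ 1.29 d; minimum DO ≈ 3.05 mg/L

Mixed DO = (29.0×8.04 + 7.67×2.00)/(29.0+7.67) = 248.5/36.67 = 6.777 mg/L.
Mixed L₀ = (29.0×3.40 + 7.67×122)/(36.67) = 1034/36.67 = 28.21 mg/L.
Initial deficit D₀ = C_s − DO₀ = 9.58 − 6.777 = 2.803 mg/L.
t_c = (1/0.6230) ln[(0.994/0.371)(1 − 2.803×0.6230/(0.371×28.21))] = 1.605 × ln(2.232) = 1.289 d.
D_c = (0.371/0.994) × 28.21 × e^(−0.371×1.289) = 0.3732 × 28.21 × 0.6199 = 6.526 mg/L.
Minimum DO = 9.58 − 6.526 = 3.054 mg/L.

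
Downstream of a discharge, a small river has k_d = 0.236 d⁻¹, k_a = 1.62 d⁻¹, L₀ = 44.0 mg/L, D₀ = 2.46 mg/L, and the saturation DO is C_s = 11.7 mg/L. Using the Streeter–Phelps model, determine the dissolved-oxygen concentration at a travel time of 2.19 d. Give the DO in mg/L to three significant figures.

DO ≈ 7.37 mg/L

k_d L₀/(k_a−k_d) = 0.236×44.0/(1.62−0.236) = 10.38/1.384 = 7.503 mg/L.
e^(−k_d t) = e^(−0.236×2.190) = 0.5964; e^(−k_a t) = e^(−1.62×2.190) = 0.02879.
D = 7.503 × (0.5964 − 0.02879) + 2.46 × 0.02879 = 4.259 + 0.07082 = 4.330 mg/L.
DO = C_s − D = 11.7 − 4.330 = 7.370 mg/L.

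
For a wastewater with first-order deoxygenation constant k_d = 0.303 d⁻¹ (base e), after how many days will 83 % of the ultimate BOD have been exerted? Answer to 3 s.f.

y/L₀ = 1 − e^(−k_d t) = 0.83 ⇒ e^(−k_d t) = 0.170
t = −ln(0.170) / 0.303 = 1.772 / 0.303 = 5.848 d.

t ≈ 5.85 d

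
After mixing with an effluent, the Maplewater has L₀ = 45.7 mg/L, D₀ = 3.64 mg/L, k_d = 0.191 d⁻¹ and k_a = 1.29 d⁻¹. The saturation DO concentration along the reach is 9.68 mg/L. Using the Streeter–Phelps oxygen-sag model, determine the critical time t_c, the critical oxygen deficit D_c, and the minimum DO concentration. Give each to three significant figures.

With k_a/k_d = 6.754 and 1 − D₀(k_a−k_d)/(k_d L₀) = 0.5417,
t_c = ln(6.754 × 0.5417) / (1.29 − 0.191) = ln(3.659) / 1.099 = 1.297/1.099 = 1.180 d.
L(t_c) = L₀ e^(−k_d t_c) = 45.7 × 0.7982 = 36.48 mg/L, and at the critical point k_a D_c = k_d L, so D_c = (0.191/1.29) × 36.48 = 5.401 mg/L.
Minimum DO = C_s − D_c = 9.68 − 5.401 = 4.279 mg/L.

t_c ≈ 1.18 d; D_c ≈ 5.40 mg/L; min DO ≈ 4.28 mg/L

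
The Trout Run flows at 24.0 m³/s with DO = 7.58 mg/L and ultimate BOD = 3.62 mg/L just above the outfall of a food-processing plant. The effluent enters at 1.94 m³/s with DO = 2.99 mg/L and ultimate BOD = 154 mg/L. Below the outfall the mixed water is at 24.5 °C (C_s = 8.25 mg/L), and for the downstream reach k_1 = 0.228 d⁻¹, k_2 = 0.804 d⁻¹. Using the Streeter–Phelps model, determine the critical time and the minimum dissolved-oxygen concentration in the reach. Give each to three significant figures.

Mixed DO = (24.0×7.58 + 1.94×2.99)/(24.0+1.94) = 187.7/25.94 = 7.237 mg/L.
Mixed L₀ = (24.0×3.62 + 1.94×154)/(25.94) = 385.6/25.94 = 14.87 mg/L.
Initial deficit D₀ = C_s − DO₀ = 8.25 − 7.237 = 1.013 mg/L.
t_c = (1/0.5760) ln[(0.804/0.228)(1 − 1.013×0.5760/(0.228×14.87))] = 1.736 × ln(2.919) = 1.860 d.
D_c = (0.228/0.804) × 14.87 × e^(−0.228×1.860) = 0.2836 × 14.87 × 0.6544 = 2.759 mg/L.
Minimum DO = 8.25 − 2.759 = 5.491 mg/L.

t_c ≈ 1.86 d; minimum DO ≈ 5.49 mg/L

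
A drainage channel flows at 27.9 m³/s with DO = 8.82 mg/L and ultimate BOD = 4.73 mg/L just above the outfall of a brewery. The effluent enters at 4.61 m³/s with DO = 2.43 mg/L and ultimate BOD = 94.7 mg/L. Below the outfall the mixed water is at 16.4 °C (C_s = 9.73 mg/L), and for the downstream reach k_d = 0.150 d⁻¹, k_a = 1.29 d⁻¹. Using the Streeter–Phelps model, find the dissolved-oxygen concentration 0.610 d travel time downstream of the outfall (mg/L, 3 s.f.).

Mixed DO = (27.9×8.82 + 4.61×2.43)/(27.9+4.61) = 257.3/32.51 = 7.914 mg/L.
Mixed L₀ = (27.9×4.73 + 4.61×94.7)/(32.51) = 568.5/32.51 = 17.49 mg/L.
Initial deficit D₀ = C_s − DO₀ = 9.73 − 7.914 = 1.816 mg/L.
D(0.610) = [0.150×17.49/(1.29−0.150)](e^(−0.150×0.610) − e^(−1.29×0.610)) + 1.816 e^(−1.29×0.610)
= 2.301 × (0.9126 − 0.4553) + 1.816 × 0.4553 = 1.879 mg/L.
DO = 9.73 − 1.879 = 7.851 mg/L.

DO ≈ 7.85 mg/L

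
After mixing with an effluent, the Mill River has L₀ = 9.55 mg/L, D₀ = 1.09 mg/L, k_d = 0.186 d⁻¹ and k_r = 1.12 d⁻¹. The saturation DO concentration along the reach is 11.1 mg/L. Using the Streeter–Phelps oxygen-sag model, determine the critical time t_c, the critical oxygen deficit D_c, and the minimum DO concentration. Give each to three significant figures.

t_c = [1/(k_r−k_d)] ln[(k_r/k_d)(1 − D₀(k_r−k_d)/(k_d L₀))]
= [1/(1.12−0.186)] ln[(1.12/0.186)(1 − 1.09×0.9340/(0.186×9.55))]
= (1/0.9340) ln[6.022 × 0.4269] = 1.071 × ln(2.570) = 1.071 × 0.9440 = 1.011 d.
D_c = (k_d/k_r) L₀ e^(−k_d t_c) = (0.186/1.12) × 9.55 × e^(−0.186×1.011) = 0.1661 × 9.55 × 0.8286 = 1.314 mg/L.
Minimum DO = C_s − D_c = 11.1 − 1.314 = 9.786 mg/L.

t_c ≈ 1.01 d; D_c ≈ 1.31 mg/L; min DO ≈ 9.79 mg/L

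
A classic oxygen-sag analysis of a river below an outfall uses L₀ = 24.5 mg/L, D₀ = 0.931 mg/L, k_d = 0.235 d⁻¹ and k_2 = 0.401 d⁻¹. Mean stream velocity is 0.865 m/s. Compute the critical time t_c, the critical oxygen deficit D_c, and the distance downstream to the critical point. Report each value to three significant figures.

t_c ≈ 3.06 d; D_c ≈ 7.00 mg/L; x_c ≈ 228 km

t_c = [1/(k_2−k_d)] ln[(k_2/k_d)(1 − D₀(k_2−k_d)/(k_d L₀))]
= [1/(0.401−0.235)] ln[(0.401/0.235)(1 − 0.931×0.1660/(0.235×24.5))]
= (1/0.1660) ln[1.706 × 0.9732] = 6.024 × ln(1.661) = 6.024 × 0.5072 = 3.055 d.
L(t_c) = L₀ e^(−k_d t_c) = 24.5 × 0.4877 = 11.95 mg/L, and at the critical point k_2 D_c = k_d L, so D_c = (0.235/0.401) × 11.95 = 7.003 mg/L.
x_c = v t_c = 0.865 m/s × 3.055 d × 86400 s/d = 228300 m ≈ 228 km.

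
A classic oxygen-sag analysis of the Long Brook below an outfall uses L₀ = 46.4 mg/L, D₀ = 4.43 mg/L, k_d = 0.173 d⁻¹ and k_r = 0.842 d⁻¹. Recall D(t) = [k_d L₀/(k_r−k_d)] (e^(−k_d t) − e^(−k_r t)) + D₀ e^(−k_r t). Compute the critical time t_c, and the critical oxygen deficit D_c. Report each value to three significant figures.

At the critical point dD/dt = 0, so k_d L₀ e^(−k_d t) = k_r D. Substituting D(t) from the Streeter–Phelps equation and solving for t gives
t_c = ln[(k_r/k_d)(1 − D₀(k_r−k_d)/(k_d L₀))] / (k_r−k_d).
Here k_r−k_d = 0.6690 d⁻¹ and 1 − D₀(k_r−k_d)/(k_d L₀) = 1 − 4.43×0.6690/(0.173×46.4) = 0.6308, so
t_c = ln(4.867 × 0.6308) / 0.6690 = 1.122 / 0.6690 = 1.677 d.
L(t_c) = L₀ e^(−k_d t_c) = 46.4 × 0.7482 = 34.72 mg/L, and at the critical point k_r D_c = k_d L, so D_c = (0.173/0.842) × 34.72 = 7.133 mg/L.

t_c ≈ 1.68 d; D_c ≈ 7.13 mg/L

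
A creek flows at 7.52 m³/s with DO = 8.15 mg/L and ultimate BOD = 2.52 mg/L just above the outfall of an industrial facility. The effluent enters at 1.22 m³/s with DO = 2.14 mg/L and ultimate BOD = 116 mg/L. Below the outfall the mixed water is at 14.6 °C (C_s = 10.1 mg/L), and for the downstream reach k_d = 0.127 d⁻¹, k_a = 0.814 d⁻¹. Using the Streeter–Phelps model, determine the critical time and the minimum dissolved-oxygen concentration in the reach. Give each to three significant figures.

t_c ≈ 0.194 d; minimum DO ≈ 7.31 mg/L

Mixed DO = (7.52×8.15 + 1.22×2.14)/(7.52+1.22) = 63.90/8.740 = 7.311 mg/L.
Mixed L₀ = (7.52×2.52 + 1.22×116)/(8.740) = 160.5/8.740 = 18.36 mg/L.
Initial deficit D₀ = C_s − DO₀ = 10.1 − 7.311 = 2.789 mg/L.
t_c = (1/0.6870) ln[(0.814/0.127)(1 − 2.789×0.6870/(0.127×18.36))] = 1.456 × ln(1.143) = 0.1944 d.
D_c = (0.127/0.814) × 18.36 × e^(−0.127×0.1944) = 0.1560 × 18.36 × 0.9756 = 2.795 mg/L.
Minimum DO = 10.1 − 2.795 = 7.305 mg/L.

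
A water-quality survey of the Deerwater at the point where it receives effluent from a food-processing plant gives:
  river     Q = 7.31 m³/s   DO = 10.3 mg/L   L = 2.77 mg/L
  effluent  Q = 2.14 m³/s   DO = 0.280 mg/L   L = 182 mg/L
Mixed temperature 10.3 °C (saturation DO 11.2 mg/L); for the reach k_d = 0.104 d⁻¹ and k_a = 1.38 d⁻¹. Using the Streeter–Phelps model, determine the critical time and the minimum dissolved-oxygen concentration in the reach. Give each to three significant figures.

Mixed DO = (7.31×10.3 + 2.14×0.280)/(7.31+2.14) = 75.89/9.450 = 8.031 mg/L.
Mixed L₀ = (7.31×2.77 + 2.14×182)/(9.450) = 409.7/9.450 = 43.36 mg/L.
Initial deficit D₀ = C_s − DO₀ = 11.2 − 8.031 = 3.169 mg/L.
t_c = (1/1.276) ln[(1.38/0.104)(1 − 3.169×1.276/(0.104×43.36))] = 0.7837 × ln(1.370) = 0.2465 d.
D_c = (0.104/1.38) × 43.36 × e^(−0.104×0.2465) = 0.07536 × 43.36 × 0.9747 = 3.185 mg/L.
Minimum DO = 11.2 − 3.185 = 8.015 mg/L.

t_c ≈ 0.247 d; minimum DO ≈ 8.02 mg/L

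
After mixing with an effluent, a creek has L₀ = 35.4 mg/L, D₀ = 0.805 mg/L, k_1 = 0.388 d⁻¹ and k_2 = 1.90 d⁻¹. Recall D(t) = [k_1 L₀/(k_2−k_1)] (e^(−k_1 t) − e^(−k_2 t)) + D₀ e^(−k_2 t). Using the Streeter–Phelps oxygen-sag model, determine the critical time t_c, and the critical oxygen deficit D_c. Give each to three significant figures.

t_c ≈ 0.989 d; D_c ≈ 4.92 mg/L

With k_2/k_1 = 4.897 and 1 − D₀(k_2−k_1)/(k_1 L₀) = 0.9114,
t_c = ln(4.897 × 0.9114) / (1.90 − 0.388) = ln(4.463) / 1.512 = 1.496/1.512 = 0.9893 d.
D_c = (k_1/k_2) L₀ e^(−k_1 t_c) = (0.388/1.90) × 35.4 × e^(−0.388×0.9893) = 0.2042 × 35.4 × 0.6812 = 4.925 mg/L.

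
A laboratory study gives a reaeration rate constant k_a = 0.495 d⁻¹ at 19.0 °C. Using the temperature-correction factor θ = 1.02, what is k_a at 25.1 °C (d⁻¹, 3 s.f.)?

k_a(T₂) = k_a(T₁) · θ^(T₂−T₁) = 0.495 × 1.02^(25.1−19.0)
= 0.495 × 1.02^6.10 = 0.495 × 1.128 = 0.5586 d⁻¹.

k_a ≈ 0.559 d⁻¹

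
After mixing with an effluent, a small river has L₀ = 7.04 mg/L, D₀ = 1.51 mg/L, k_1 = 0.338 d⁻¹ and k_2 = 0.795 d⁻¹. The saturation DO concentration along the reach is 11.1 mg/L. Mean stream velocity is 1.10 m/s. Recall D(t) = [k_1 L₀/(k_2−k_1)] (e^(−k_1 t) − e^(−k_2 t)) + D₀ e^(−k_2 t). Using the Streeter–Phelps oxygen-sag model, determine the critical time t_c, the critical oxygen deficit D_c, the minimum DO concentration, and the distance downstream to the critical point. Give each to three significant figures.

t_c = [1/(k_2−k_1)] ln[(k_2/k_1)(1 − D₀(k_2−k_1)/(k_1 L₀))]
= [1/(0.795−0.338)] ln[(0.795/0.338)(1 − 1.51×0.4570/(0.338×7.04))]
= (1/0.4570) ln[2.352 × 0.7100] = 2.188 × ln(1.670) = 2.188 × 0.5128 = 1.122 d.
D_c = (k_1/k_2) L₀ e^(−k_1 t_c) = (0.338/0.795) × 7.04 × e^(−0.338×1.122) = 0.4252 × 7.04 × 0.6844 = 2.048 mg/L.
Minimum DO = C_s − D_c = 11.1 − 2.048 = 9.052 mg/L.
x_c = v t_c = 1.10 m/s × 1.122 d × 86400 s/d = 106600 m ≈ 107 km.

t_c ≈ 1.12 d; D_c ≈ 2.05 mg/L; min DO ≈ 9.05 mg/L; x_c ≈ 107 km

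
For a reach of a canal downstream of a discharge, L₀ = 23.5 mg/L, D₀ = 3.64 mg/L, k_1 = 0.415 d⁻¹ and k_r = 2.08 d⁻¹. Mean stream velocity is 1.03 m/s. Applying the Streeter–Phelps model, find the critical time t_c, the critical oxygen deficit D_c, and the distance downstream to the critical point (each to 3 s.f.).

t_c ≈ 0.385 d; D_c ≈ 4.00 mg/L; x_c ≈ 34.2 km

t_c = [1/(k_r−k_1)] ln[(k_r/k_1)(1 − D₀(k_r−k_1)/(k_1 L₀))]
= [1/(2.08−0.415)] ln[(2.08/0.415)(1 − 3.64×1.665/(0.415×23.5))]
= (1/1.665) ln[5.012 × 0.3786] = 0.6006 × ln(1.897) = 0.6006 × 0.6405 = 0.3847 d.
L(t_c) = L₀ e^(−k_1 t_c) = 23.5 × 0.8525 = 20.03 mg/L, and at the critical point k_r D_c = k_1 L, so D_c = (0.415/2.08) × 20.03 = 3.997 mg/L.
x_c = v t_c = 1.03 m/s × 0.3847 d × 86400 s/d = 34230 m ≈ 34.2 km.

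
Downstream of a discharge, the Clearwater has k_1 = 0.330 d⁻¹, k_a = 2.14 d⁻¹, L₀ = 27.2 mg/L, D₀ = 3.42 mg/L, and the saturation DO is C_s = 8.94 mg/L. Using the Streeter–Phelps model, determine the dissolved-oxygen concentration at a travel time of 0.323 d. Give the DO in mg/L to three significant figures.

DO ≈ 5.25 mg/L

k_1 L₀/(k_a−k_1) = 0.330×27.2/(2.14−0.330) = 8.976/1.810 = 4.959 mg/L.
e^(−k_1 t) = e^(−0.330×0.3230) = 0.8989; e^(−k_a t) = e^(−2.14×0.3230) = 0.5010.
D = 4.959 × (0.8989 − 0.5010) + 3.42 × 0.5010 = 1.973 + 1.713 = 3.687 mg/L.
DO = C_s − D = 8.94 − 3.687 = 5.253 mg/L.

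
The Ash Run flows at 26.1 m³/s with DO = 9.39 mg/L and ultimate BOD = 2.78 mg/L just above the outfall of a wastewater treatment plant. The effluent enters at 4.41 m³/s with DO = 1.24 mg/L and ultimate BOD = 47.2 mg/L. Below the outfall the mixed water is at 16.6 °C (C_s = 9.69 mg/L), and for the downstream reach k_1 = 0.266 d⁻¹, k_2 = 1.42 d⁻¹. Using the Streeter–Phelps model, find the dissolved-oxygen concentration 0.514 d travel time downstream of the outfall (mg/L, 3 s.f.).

Mixed DO = (26.1×9.39 + 4.41×1.24)/(26.1+4.41) = 250.5/30.51 = 8.212 mg/L.
Mixed L₀ = (26.1×2.78 + 4.41×47.2)/(30.51) = 280.7/30.51 = 9.201 mg/L.
Initial deficit D₀ = C_s − DO₀ = 9.69 − 8.212 = 1.478 mg/L.
D(0.514) = [0.266×9.201/(1.42−0.266)](e^(−0.266×0.514) − e^(−1.42×0.514)) + 1.478 e^(−1.42×0.514)
= 2.121 × (0.8722 − 0.4820) + 1.478 × 0.4820 = 1.540 mg/L.
DO = 9.69 − 1.540 = 8.150 mg/L.

DO ≈ 8.15 mg/L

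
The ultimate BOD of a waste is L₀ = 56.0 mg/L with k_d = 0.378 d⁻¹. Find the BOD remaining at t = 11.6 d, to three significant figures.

L_t = L₀ e^(−k_d t) = 56.0 × e^(−0.378×11.6) = 56.0 × 0.01247 = 0.6981 mg/L.

L ≈ 0.698 mg/L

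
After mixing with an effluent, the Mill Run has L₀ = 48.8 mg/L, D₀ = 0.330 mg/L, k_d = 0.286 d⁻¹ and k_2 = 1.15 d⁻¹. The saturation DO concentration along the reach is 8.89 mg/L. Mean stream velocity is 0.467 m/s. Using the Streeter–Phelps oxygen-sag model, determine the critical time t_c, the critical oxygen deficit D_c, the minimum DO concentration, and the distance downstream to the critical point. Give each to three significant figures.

At the critical point dD/dt = 0, so k_d L₀ e^(−k_d t) = k_2 D. Substituting D(t) from the Streeter–Phelps equation and solving for t gives
t_c = ln[(k_2/k_d)(1 − D₀(k_2−k_d)/(k_d L₀))] / (k_2−k_d).
Here k_2−k_d = 0.8640 d⁻¹ and 1 − D₀(k_2−k_d)/(k_d L₀) = 1 − 0.330×0.8640/(0.286×48.8) = 0.9796, so
t_c = ln(4.021 × 0.9796) / 0.8640 = 1.371 / 0.8640 = 1.587 d.
D_c = (k_d/k_2) L₀ e^(−k_d t_c) = (0.286/1.15) × 48.8 × e^(−0.286×1.587) = 0.2487 × 48.8 × 0.6352 = 7.709 mg/L.
Minimum DO = C_s − D_c = 8.89 − 7.709 = 1.181 mg/L.
x_c = v t_c = 0.467 m/s × 1.587 d × 86400 s/d = 64020 m ≈ 64.0 km.

t_c ≈ 1.59 d; D_c ≈ 7.71 mg/L; min DO ≈ 1.18 mg/L; x_c ≈ 64.0 km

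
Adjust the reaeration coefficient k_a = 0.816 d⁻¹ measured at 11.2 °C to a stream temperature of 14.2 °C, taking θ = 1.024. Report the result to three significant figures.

k_a(T₂) = k_a(T₁) · θ^(T₂−T₁) = 0.816 × 1.024^(14.2−11.2)
= 0.816 × 1.024^3.00 = 0.816 × 1.074 = 0.8762 d⁻¹.

k_a ≈ 0.876 d⁻¹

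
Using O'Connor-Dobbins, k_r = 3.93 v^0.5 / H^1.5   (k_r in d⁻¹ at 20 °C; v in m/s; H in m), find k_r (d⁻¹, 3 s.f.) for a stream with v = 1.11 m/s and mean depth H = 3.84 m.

k_r = 3.93 × 1.11^0.5 / 3.84^1.5 = 3.93 × 1.054 / 7.525 = 0.5502 d⁻¹.

k_r ≈ 0.550 d⁻¹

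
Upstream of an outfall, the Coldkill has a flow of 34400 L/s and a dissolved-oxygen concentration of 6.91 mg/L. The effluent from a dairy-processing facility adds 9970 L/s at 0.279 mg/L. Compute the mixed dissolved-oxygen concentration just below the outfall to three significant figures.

5.42 mg/L

Flow-weighted mixing: C = (Q_r C_r + Q_w C_w)/(Q_r + Q_w)
= (34400×6.91 + 9970×0.279)/(34400 + 9970) = 240500/44370 = 5.420 mg/L.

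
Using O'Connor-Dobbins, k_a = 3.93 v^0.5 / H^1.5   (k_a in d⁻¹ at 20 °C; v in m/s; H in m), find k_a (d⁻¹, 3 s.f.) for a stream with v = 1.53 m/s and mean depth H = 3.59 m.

k_a ≈ 0.715 d⁻¹

k_a = 3.93 × 1.53^0.5 / 3.59^1.5 = 3.93 × 1.237 / 6.802 = 0.7147 d⁻¹.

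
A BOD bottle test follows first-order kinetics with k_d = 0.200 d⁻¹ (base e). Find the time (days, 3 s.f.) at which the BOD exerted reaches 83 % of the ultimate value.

y/L₀ = 1 − e^(−k_d t) = 0.83 ⇒ e^(−k_d t) = 0.170
t = −ln(0.170) / 0.200 = 1.772 / 0.200 = 8.860 d.

t ≈ 8.86 d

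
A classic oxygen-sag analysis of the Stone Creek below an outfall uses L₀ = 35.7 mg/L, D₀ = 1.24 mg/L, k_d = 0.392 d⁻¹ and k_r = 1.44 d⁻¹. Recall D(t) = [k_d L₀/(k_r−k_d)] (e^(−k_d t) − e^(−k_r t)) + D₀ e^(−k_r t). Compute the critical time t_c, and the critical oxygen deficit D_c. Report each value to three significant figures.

t_c ≈ 1.15 d; D_c ≈ 6.20 mg/L

With k_r/k_d = 3.673 and 1 − D₀(k_r−k_d)/(k_d L₀) = 0.9071,
t_c = ln(3.673 × 0.9071) / (1.44 − 0.392) = ln(3.332) / 1.048 = 1.204/1.048 = 1.149 d.
D_c = (k_d/k_r) L₀ e^(−k_d t_c) = (0.392/1.44) × 35.7 × e^(−0.392×1.149) = 0.2722 × 35.7 × 0.6375 = 6.195 mg/L.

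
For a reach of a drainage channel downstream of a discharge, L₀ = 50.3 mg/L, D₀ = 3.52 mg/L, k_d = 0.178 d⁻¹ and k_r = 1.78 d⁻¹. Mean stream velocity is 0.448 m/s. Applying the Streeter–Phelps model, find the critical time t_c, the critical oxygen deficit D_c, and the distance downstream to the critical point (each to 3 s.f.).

With k_r/k_d = 10.00 and 1 − D₀(k_r−k_d)/(k_d L₀) = 0.3702,
t_c = ln(10.00 × 0.3702) / (1.78 − 0.178) = ln(3.702) / 1.602 = 1.309/1.602 = 0.8170 d.
D_c = (k_d/k_r) L₀ e^(−k_d t_c) = (0.178/1.78) × 50.3 × e^(−0.178×0.8170) = 0.1000 × 50.3 × 0.8647 = 4.349 mg/L.
x_c = v t_c = 0.448 m/s × 0.8170 d × 86400 s/d = 31620 m ≈ 31.6 km.

t_c ≈ 0.817 d; D_c ≈ 4.35 mg/L; x_c ≈ 31.6 km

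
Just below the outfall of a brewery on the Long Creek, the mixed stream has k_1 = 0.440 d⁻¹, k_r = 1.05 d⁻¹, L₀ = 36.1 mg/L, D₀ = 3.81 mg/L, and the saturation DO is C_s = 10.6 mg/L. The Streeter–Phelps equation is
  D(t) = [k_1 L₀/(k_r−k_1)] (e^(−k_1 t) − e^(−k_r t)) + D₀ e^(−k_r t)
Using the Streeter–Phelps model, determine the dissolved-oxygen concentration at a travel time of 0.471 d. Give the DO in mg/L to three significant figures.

k_1 L₀/(k_r−k_1) = 0.440×36.1/(1.05−0.440) = 15.88/0.6100 = 26.04 mg/L.
e^(−k_1 t) = e^(−0.440×0.4710) = 0.8128; e^(−k_r t) = e^(−1.05×0.4710) = 0.6098.
D = 26.04 × (0.8128 − 0.6098) + 3.81 × 0.6098 = 5.285 + 2.324 = 7.609 mg/L.
DO = C_s − D = 10.6 − 7.609 = 2.991 mg/L.

DO ≈ 2.99 mg/L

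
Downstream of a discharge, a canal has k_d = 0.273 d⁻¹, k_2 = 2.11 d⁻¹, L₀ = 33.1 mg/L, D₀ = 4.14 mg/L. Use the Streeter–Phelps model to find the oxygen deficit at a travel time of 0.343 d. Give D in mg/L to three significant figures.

k_d L₀/(k_2−k_d) = 0.273×33.1/(2.11−0.273) = 9.036/1.837 = 4.919 mg/L.
e^(−k_d t) = e^(−0.273×0.3430) = 0.9106; e^(−k_2 t) = e^(−2.11×0.3430) = 0.4849.
D = 4.919 × (0.9106 − 0.4849) + 4.14 × 0.4849 = 2.094 + 2.008 = 4.102 mg/L.

D ≈ 4.10 mg/L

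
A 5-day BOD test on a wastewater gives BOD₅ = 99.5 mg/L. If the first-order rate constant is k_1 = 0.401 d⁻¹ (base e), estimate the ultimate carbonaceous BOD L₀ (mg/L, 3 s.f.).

BOD₅ = L₀(1 − e^(−5k_1)) ⇒ L₀ = BOD₅ / (1 − e^(−5×0.401))
= 99.5 / (1 − 0.1347) = 99.5 / 0.8653 = 115.0 mg/L.

L₀ ≈ 115 mg/L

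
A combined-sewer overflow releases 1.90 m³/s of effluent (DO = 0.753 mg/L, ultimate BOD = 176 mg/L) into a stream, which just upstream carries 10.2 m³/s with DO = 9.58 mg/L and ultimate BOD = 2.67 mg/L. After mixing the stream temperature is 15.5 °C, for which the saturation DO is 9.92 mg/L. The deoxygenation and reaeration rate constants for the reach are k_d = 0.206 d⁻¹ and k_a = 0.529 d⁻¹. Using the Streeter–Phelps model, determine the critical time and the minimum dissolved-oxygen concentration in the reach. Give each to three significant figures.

t_c ≈ 2.63 d; minimum DO ≈ 3.14 mg/L

Mixed DO = (10.2×9.58 + 1.90×0.753)/(10.2+1.90) = 99.15/12.10 = 8.194 mg/L.
Mixed L₀ = (10.2×2.67 + 1.90×176)/(12.10) = 361.6/12.10 = 29.89 mg/L.
Initial deficit D₀ = C_s − DO₀ = 9.92 − 8.194 = 1.726 mg/L.
t_c = (1/0.3230) ln[(0.529/0.206)(1 − 1.726×0.3230/(0.206×29.89))] = 3.096 × ln(2.335) = 2.626 d.
D_c = (0.206/0.529) × 29.89 × e^(−0.206×2.626) = 0.3894 × 29.89 × 0.5822 = 6.776 mg/L.
Minimum DO = 9.92 − 6.776 = 3.144 mg/L.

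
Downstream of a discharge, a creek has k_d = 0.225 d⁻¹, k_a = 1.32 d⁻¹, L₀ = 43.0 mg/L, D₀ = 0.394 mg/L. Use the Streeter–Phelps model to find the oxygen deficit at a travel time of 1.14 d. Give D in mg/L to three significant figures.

D ≈ 4.96 mg/L

k_d L₀/(k_a−k_d) = 0.225×43.0/(1.32−0.225) = 9.675/1.095 = 8.836 mg/L.
e^(−k_d t) = e^(−0.225×1.140) = 0.7738; e^(−k_a t) = e^(−1.32×1.140) = 0.2221.
D = 8.836 × (0.7738 − 0.2221) + 0.394 × 0.2221 = 4.875 + 0.08749 = 4.962 mg/L.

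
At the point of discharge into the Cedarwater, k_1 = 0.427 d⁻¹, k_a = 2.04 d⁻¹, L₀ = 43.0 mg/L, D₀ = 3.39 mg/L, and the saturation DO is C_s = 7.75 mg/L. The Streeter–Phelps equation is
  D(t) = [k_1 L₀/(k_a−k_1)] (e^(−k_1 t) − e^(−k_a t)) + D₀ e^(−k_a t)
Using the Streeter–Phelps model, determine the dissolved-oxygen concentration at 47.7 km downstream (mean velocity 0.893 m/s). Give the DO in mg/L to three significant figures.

DO ≈ 1.27 mg/L

Travel time t = x/v = 47.7 km / (0.893 m/s) = 47700 m / 0.893 m/s = 53420 s = 0.6182 d.
k_1 L₀/(k_a−k_1) = 0.427×43.0/(2.04−0.427) = 18.36/1.613 = 11.38 mg/L.
e^(−k_1 t) = e^(−0.427×0.6182) = 0.7680; e^(−k_a t) = e^(−2.04×0.6182) = 0.2833.
D = 11.38 × (0.7680 − 0.2833) + 3.39 × 0.2833 = 5.517 + 0.9604 = 6.477 mg/L.
DO = C_s − D = 7.75 − 6.477 = 1.273 mg/L.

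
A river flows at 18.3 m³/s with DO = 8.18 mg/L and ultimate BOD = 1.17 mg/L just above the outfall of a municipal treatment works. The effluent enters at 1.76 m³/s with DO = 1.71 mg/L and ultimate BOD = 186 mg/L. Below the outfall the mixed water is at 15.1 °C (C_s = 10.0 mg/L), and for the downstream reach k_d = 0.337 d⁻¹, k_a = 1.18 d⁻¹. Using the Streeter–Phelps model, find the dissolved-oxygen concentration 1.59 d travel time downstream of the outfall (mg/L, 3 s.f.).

DO ≈ 6.63 mg/L

Mixed DO = (18.3×8.18 + 1.76×1.71)/(18.3+1.76) = 152.7/20.06 = 7.612 mg/L.
Mixed L₀ = (18.3×1.17 + 1.76×186)/(20.06) = 348.8/20.06 = 17.39 mg/L.
Initial deficit D₀ = C_s − DO₀ = 10.0 − 7.612 = 2.388 mg/L.
D(1.59) = [0.337×17.39/(1.18−0.337)](e^(−0.337×1.59) − e^(−1.18×1.59)) + 2.388 e^(−1.18×1.59)
= 6.950 × (0.5852 − 0.1532) + 2.388 × 0.1532 = 3.368 mg/L.
DO = 10.0 − 3.368 = 6.632 mg/L.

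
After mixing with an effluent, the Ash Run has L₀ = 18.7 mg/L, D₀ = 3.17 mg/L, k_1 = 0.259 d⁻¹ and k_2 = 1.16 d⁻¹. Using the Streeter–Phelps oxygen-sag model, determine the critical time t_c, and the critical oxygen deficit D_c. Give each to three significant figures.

At the critical point dD/dt = 0, so k_1 L₀ e^(−k_1 t) = k_2 D. Substituting D(t) from the Streeter–Phelps equation and solving for t gives
t_c = ln[(k_2/k_1)(1 − D₀(k_2−k_1)/(k_1 L₀))] / (k_2−k_1).
Here k_2−k_1 = 0.9010 d⁻¹ and 1 − D₀(k_2−k_1)/(k_1 L₀) = 1 − 3.17×0.9010/(0.259×18.7) = 0.4103, so
t_c = ln(4.479 × 0.4103) / 0.9010 = 0.6084 / 0.9010 = 0.6753 d.
D_c = (k_1/k_2) L₀ e^(−k_1 t_c) = (0.259/1.16) × 18.7 × e^(−0.259×0.6753) = 0.2233 × 18.7 × 0.8395 = 3.505 mg/L.

t_c ≈ 0.675 d; D_c ≈ 3.51 mg/L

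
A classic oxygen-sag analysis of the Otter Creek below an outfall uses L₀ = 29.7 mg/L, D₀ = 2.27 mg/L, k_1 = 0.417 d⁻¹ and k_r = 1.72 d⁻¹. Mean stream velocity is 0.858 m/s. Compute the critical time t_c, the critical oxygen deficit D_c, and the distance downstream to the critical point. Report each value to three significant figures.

t_c ≈ 0.878 d; D_c ≈ 4.99 mg/L; x_c ≈ 65.1 km

With k_r/k_1 = 4.125 and 1 − D₀(k_r−k_1)/(k_1 L₀) = 0.7612,
t_c = ln(4.125 × 0.7612) / (1.72 − 0.417) = ln(3.140) / 1.303 = 1.144/1.303 = 0.8781 d.
D_c = (k_1/k_r) L₀ e^(−k_1 t_c) = (0.417/1.72) × 29.7 × e^(−0.417×0.8781) = 0.2424 × 29.7 × 0.6934 = 4.993 mg/L.
x_c = v t_c = 0.858 m/s × 0.8781 d × 86400 s/d = 65090 m ≈ 65.1 km.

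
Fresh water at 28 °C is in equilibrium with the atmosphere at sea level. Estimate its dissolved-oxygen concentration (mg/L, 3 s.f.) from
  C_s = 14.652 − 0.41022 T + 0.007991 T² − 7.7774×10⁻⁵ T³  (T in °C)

C_s = 14.652 − 0.41022×28 + 0.007991×28² − 7.7774×10⁻⁵×28³ = 7.723 mg/L.

C_s ≈ 7.72 mg/L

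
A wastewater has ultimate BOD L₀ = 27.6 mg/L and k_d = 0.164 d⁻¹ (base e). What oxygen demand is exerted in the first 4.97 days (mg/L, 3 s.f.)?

y_t = L₀(1 − e^(−k_d t)) = 27.6 × (1 − e^(−0.164×4.97))
= 27.6 × (1 − 0.4426) = 27.6 × 0.5574 = 15.38 mg/L.

y ≈ 15.4 mg/L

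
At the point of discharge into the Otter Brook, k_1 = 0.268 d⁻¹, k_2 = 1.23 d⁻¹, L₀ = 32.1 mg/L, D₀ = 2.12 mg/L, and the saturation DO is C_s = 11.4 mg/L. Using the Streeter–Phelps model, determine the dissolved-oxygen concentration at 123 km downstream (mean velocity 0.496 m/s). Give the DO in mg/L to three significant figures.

Travel time t = x/v = 123 km / (0.496 m/s) = 123000 m / 0.496 m/s = 248000 s = 2.870 d.
k_1 L₀/(k_2−k_1) = 0.268×32.1/(1.23−0.268) = 8.603/0.9620 = 8.943 mg/L.
e^(−k_1 t) = e^(−0.268×2.870) = 0.4634; e^(−k_2 t) = e^(−1.23×2.870) = 0.02930.
D = 8.943 × (0.4634 − 0.02930) + 2.12 × 0.02930 = 3.882 + 0.06211 = 3.944 mg/L.
DO = C_s − D = 11.4 − 3.944 = 7.456 mg/L.

DO ≈ 7.46 mg/L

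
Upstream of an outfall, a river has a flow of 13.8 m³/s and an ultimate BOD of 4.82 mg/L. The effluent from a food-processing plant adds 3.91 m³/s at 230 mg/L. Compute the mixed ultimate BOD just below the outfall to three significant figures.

54.5 mg/L

Flow-weighted mixing: C = (Q_r C_r + Q_w C_w)/(Q_r + Q_w)
= (13.8×4.82 + 3.91×230)/(13.8 + 3.91) = 965.8/17.71 = 54.54 mg/L.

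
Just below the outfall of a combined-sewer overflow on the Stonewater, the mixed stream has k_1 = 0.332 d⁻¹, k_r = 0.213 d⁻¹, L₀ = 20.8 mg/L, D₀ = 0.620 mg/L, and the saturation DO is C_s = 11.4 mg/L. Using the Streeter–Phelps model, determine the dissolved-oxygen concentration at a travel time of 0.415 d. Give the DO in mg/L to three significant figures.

DO ≈ 8.27 mg/L

k_1 L₀/(k_r−k_1) = 0.332×20.8/(0.213−0.332) = 6.906/-0.1190 = -58.03 mg/L.
e^(−k_1 t) = e^(−0.332×0.4150) = 0.8713; e^(−k_r t) = e^(−0.213×0.4150) = 0.9154.
D = -58.03 × (0.8713 − 0.9154) + 0.620 × 0.9154 = 2.560 + 0.5675 = 3.127 mg/L.
DO = C_s − D = 11.4 − 3.127 = 8.273 mg/L.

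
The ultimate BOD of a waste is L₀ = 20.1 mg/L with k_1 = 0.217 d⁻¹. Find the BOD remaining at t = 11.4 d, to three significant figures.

L ≈ 1.69 mg/L

L_t = L₀ e^(−k_1 t) = 20.1 × e^(−0.217×11.4) = 20.1 × 0.08426 = 1.694 mg/L.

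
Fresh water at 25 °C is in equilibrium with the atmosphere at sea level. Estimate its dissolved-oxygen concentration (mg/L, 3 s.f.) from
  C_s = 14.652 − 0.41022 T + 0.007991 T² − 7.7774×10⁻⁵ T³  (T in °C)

C_s = 14.652 − 0.41022×25 + 0.007991×25² − 7.7774×10⁻⁵×25³ = 8.176 mg/L.

C_s ≈ 8.18 mg/L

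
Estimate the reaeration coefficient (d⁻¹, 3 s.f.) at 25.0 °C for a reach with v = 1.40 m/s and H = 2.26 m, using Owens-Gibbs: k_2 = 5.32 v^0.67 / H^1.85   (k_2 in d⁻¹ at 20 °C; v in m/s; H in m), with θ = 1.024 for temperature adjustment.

k_2 ≈ 1.66 d⁻¹

k_2(20) = 5.32 × 1.40^0.67 / 2.26^1.85 = 5.32 × 1.253 / 4.520 = 1.475 d⁻¹.
k_2(25.0) = 1.475 × 1.024^(25.0−20) = 1.475 × 1.126 = 1.660 d⁻¹.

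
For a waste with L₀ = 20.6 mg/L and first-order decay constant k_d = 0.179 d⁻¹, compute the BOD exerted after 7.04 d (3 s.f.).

y ≈ 14.8 mg/L

y_t = L₀(1 − e^(−k_d t)) = 20.6 × (1 − e^(−0.179×7.04))
= 20.6 × (1 − 0.2836) = 20.6 × 0.7164 = 14.76 mg/L.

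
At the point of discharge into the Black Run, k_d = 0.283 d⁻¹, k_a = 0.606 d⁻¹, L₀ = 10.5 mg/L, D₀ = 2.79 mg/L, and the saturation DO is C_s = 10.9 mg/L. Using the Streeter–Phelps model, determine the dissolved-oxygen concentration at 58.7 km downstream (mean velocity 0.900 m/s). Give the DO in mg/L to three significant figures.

Travel time t = x/v = 58.7 km / (0.900 m/s) = 58700 m / 0.900 m/s = 65220 s = 0.7549 d.
k_d L₀/(k_a−k_d) = 0.283×10.5/(0.606−0.283) = 2.971/0.3230 = 9.200 mg/L.
e^(−k_d t) = e^(−0.283×0.7549) = 0.8076; e^(−k_a t) = e^(−0.606×0.7549) = 0.6329.
D = 9.200 × (0.8076 − 0.6329) + 2.79 × 0.6329 = 1.608 + 1.766 = 3.373 mg/L.
DO = C_s − D = 10.9 − 3.373 = 7.527 mg/L.

DO ≈ 7.53 mg/L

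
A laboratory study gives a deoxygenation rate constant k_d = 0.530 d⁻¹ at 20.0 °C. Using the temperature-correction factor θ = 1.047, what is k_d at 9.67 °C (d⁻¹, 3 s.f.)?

k_d ≈ 0.330 d⁻¹

k_d(T₂) = k_d(T₁) · θ^(T₂−T₁) = 0.530 × 1.047^(9.67−20.0)
= 0.530 × 1.047^-10.3 = 0.530 × 0.6222 = 0.3298 d⁻¹.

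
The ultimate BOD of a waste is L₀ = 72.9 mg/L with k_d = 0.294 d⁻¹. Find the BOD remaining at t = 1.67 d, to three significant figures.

L_t = L₀ e^(−k_d t) = 72.9 × e^(−0.294×1.67) = 72.9 × 0.6120 = 44.62 mg/L.

L ≈ 44.6 mg/L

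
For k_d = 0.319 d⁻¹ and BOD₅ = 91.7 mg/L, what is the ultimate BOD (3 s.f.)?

BOD₅ = L₀(1 − e^(−5k_d)) ⇒ L₀ = BOD₅ / (1 − e^(−5×0.319))
= 91.7 / (1 − 0.2029) = 91.7 / 0.7971 = 115.0 mg/L.

L₀ ≈ 115 mg/L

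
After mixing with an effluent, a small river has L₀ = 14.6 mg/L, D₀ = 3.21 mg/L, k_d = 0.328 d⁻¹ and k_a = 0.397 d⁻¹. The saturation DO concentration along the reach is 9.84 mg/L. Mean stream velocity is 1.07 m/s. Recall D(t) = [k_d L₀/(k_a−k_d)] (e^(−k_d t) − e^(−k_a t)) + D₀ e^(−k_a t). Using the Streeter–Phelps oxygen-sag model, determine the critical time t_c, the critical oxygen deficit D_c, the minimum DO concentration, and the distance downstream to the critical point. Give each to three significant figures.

t_c ≈ 2.08 d; D_c ≈ 6.10 mg/L; min DO ≈ 3.74 mg/L; x_c ≈ 192 km

At the critical point dD/dt = 0, so k_d L₀ e^(−k_d t) = k_a D. Substituting D(t) from the Streeter–Phelps equation and solving for t gives
t_c = ln[(k_a/k_d)(1 − D₀(k_a−k_d)/(k_d L₀))] / (k_a−k_d).
Here k_a−k_d = 0.06900 d⁻¹ and 1 − D₀(k_a−k_d)/(k_d L₀) = 1 − 3.21×0.06900/(0.328×14.6) = 0.9537, so
t_c = ln(1.210 × 0.9537) / 0.06900 = 0.1436 / 0.06900 = 2.081 d.
D_c = (k_d/k_a) L₀ e^(−k_d t_c) = (0.328/0.397) × 14.6 × e^(−0.328×2.081) = 0.8262 × 14.6 × 0.5054 = 6.096 mg/L.
Minimum DO = C_s − D_c = 9.84 − 6.096 = 3.744 mg/L.
x_c = v t_c = 1.07 m/s × 2.081 d × 86400 s/d = 192400 m ≈ 192 km.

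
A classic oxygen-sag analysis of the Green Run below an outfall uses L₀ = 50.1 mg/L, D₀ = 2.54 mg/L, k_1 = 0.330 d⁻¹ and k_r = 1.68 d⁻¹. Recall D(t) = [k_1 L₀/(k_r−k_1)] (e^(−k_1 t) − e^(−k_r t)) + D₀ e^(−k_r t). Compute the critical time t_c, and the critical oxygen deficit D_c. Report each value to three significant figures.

With k_r/k_1 = 5.091 and 1 − D₀(k_r−k_1)/(k_1 L₀) = 0.7926,
t_c = ln(5.091 × 0.7926) / (1.68 − 0.330) = ln(4.035) / 1.350 = 1.395/1.350 = 1.033 d.
D_c = (k_1/k_r) L₀ e^(−k_1 t_c) = (0.330/1.68) × 50.1 × e^(−0.330×1.033) = 0.1964 × 50.1 × 0.7111 = 6.998 mg/L.

t_c ≈ 1.03 d; D_c ≈ 7.00 mg/L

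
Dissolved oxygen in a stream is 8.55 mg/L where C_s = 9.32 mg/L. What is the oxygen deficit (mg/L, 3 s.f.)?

D ≈ 0.770 mg/L

D = C_s − C = 9.32 − 8.55 = 0.770 mg/L.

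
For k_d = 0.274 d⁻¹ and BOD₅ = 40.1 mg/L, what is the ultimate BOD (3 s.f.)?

L₀ ≈ 53.8 mg/L

BOD₅ = L₀(1 − e^(−5k_d)) ⇒ L₀ = BOD₅ / (1 − e^(−5×0.274))
= 40.1 / (1 − 0.2541) = 40.1 / 0.7459 = 53.76 mg/L.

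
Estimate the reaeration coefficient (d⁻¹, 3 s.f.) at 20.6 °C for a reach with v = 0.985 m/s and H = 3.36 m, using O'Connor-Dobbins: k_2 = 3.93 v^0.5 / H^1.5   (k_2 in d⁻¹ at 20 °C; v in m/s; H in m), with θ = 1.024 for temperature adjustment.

k_2(20) = 3.93 × 0.985^0.5 / 3.36^1.5 = 3.93 × 0.9925 / 6.159 = 0.6333 d⁻¹.
k_2(20.6) = 0.6333 × 1.024^(20.6−20) = 0.6333 × 1.014 = 0.6424 d⁻¹.

k_2 ≈ 0.642 d⁻¹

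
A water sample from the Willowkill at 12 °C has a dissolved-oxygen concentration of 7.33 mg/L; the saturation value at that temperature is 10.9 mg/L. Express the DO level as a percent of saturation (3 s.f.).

67.2 % saturation

% saturation = C/C_s × 100 = 7.33/10.9 × 100 = 67.2 %.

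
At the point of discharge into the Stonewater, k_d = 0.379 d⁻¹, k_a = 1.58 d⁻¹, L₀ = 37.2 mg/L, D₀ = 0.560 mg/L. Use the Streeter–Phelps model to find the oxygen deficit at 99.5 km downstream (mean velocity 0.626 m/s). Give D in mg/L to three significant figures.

D ≈ 5.23 mg/L

Travel time t = x/v = 99.5 km / (0.626 m/s) = 99500 m / 0.626 m/s = 158900 s = 1.840 d.
k_d L₀/(k_a−k_d) = 0.379×37.2/(1.58−0.379) = 14.10/1.201 = 11.74 mg/L.
e^(−k_d t) = e^(−0.379×1.840) = 0.4980; e^(−k_a t) = e^(−1.58×1.840) = 0.05466.
D = 11.74 × (0.4980 − 0.05466) + 0.560 × 0.05466 = 5.204 + 0.03061 = 5.235 mg/L.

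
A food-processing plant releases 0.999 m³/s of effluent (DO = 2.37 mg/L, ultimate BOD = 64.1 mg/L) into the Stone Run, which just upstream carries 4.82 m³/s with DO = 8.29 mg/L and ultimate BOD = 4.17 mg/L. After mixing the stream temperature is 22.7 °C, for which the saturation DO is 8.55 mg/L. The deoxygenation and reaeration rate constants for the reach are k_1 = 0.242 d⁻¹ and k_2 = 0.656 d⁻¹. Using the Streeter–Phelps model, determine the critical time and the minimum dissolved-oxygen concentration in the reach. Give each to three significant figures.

t_c ≈ 2.01 d; minimum DO ≈ 5.27 mg/L

Mixed DO = (4.82×8.29 + 0.999×2.37)/(4.82+0.999) = 42.33/5.819 = 7.274 mg/L.
Mixed L₀ = (4.82×4.17 + 0.999×64.1)/(5.819) = 84.14/5.819 = 14.46 mg/L.
Initial deficit D₀ = C_s − DO₀ = 8.55 − 7.274 = 1.276 mg/L.
t_c = (1/0.4140) ln[(0.656/0.242)(1 − 1.276×0.4140/(0.242×14.46))] = 2.415 × ln(2.301) = 2.013 d.
D_c = (0.242/0.656) × 14.46 × e^(−0.242×2.013) = 0.3689 × 14.46 × 0.6143 = 3.277 mg/L.
Minimum DO = 8.55 − 3.277 = 5.273 mg/L.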